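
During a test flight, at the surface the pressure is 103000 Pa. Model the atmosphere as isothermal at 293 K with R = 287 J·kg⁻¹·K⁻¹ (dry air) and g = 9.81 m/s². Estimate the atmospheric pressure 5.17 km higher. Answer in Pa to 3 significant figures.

P ≈ 56400 Pa

Scale height: H = RT/g = 287 × 293 / 9.81 = 8572.0 m.
Barometric formula: P = P₀ exp(−z/H).
z/H = 5170.0/8572.0 = 0.60313; exp(−0.60313) = 0.54710.
P = 103000 × 0.54710 = 56351 Pa.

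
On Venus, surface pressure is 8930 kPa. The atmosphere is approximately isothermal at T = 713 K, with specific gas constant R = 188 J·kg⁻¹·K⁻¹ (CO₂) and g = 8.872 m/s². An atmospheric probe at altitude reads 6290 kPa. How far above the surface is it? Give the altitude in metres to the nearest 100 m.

z ≈ 5300 m

Scale height: H = RT/g = 188 × 713 / 8.872 = 15109 m.
Invert the barometric formula: z = H ln(P₀/P).
P₀/P = 8930/6290 = 1.4197; ln(1.4197) = 0.35045.
z = 15109 × 0.35045 = 5294.9 m.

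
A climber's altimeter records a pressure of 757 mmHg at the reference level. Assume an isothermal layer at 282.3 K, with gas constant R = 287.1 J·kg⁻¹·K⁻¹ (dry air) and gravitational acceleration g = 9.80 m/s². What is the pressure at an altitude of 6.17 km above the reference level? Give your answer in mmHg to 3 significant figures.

Scale height: H = RT/g = 287.1 × 282.3 / 9.80 = 8270.2 m.
Barometric formula: P = P₀ exp(−z/H).
z/H = 6170.0/8270.2 = 0.74605; exp(−0.74605) = 0.47424.
P = 757 × 0.47424 = 359.00 mmHg.

P ≈ 359 mmHg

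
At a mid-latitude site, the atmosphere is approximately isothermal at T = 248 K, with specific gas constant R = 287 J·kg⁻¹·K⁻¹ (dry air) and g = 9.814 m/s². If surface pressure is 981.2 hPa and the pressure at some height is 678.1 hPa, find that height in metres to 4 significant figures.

Scale height: H = RT/g = 287 × 248 / 9.814 = 7252.5 m.
Invert the barometric formula: z = H ln(P₀/P).
P₀/P = 981.2/678.1 = 1.4470; ln(1.4470) = 0.36949.
z = 7252.5 × 0.36949 = 2679.7 m.

z ≈ 2680 m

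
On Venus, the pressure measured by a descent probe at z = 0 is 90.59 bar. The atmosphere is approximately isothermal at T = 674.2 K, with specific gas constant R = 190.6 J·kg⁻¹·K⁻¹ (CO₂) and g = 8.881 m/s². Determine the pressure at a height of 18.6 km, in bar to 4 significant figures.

P ≈ 25.05 bar

Scale height: H = RT/g = 190.6 × 674.2 / 8.881 = 14469 m.
Barometric formula: P = P₀ exp(−z/H).
z/H = 18600/14469 = 1.2855; exp(−1.2855) = 0.27651.
P = 90.59 × 0.27651 = 25.049 bar.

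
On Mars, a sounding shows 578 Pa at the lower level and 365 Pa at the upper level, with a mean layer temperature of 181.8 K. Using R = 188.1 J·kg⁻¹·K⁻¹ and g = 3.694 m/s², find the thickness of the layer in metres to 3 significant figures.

Δz ≈ 4260 m

Hypsometric equation: Δz = (R T̄/g) ln(P₁/P₂).
R T̄/g = 188.1 × 181.8 / 3.694 = 9257.3 m.
ln(578/365) = ln(1.5836) = 0.45970.
Δz = 9257.3 × 0.45970 = 4255.6 m.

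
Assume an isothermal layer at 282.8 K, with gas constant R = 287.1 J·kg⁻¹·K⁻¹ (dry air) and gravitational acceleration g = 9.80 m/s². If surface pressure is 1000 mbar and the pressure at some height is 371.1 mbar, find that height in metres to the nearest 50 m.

Scale height: H = RT/g = 287.1 × 282.8 / 9.80 = 8284.9 m.
Invert the barometric formula: z = H ln(P₀/P).
P₀/P = 1000/371.1 = 2.6947; ln(2.6947) = 0.99129.
z = 8284.9 × 0.99129 = 8212.7 m.

z ≈ 8200 m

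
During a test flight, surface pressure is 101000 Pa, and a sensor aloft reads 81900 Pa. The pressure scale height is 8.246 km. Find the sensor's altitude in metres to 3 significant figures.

Invert the barometric formula: z = H ln(P₀/P).
P₀/P = 101000/81900 = 1.2332; ln(1.2332) = 0.20961.
z = 8246.0 × 0.20961 = 1728.4 m.

z ≈ 1730 m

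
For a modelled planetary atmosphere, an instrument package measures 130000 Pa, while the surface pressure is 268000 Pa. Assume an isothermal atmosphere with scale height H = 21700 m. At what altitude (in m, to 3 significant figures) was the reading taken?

Invert the barometric formula: z = H ln(P₀/P).
P₀/P = 268000/130000 = 2.0615; ln(2.0615) = 0.72343.
z = 21700 × 0.72343 = 15698 m.

z ≈ 15700 m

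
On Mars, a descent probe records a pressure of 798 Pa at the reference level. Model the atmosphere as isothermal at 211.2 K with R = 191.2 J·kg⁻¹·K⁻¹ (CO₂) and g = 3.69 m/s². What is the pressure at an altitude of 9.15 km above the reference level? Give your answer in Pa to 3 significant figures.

P ≈ 346 Pa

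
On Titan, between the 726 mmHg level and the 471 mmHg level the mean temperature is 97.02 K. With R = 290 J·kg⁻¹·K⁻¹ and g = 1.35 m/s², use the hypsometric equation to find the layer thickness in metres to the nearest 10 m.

Δz ≈ 9020 m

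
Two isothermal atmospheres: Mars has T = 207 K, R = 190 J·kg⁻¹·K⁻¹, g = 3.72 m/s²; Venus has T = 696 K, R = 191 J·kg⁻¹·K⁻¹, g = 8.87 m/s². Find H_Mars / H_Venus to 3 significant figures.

H_Mars/H_Venus ≈ 0.705

H = RT/g for each body.
H_Mars = 190 × 207 / 3.72 = 10573 m.
H_Venus = 191 × 696 / 8.87 = 14987 m.
H_Mars/H_Venus = 10573/14987 = 0.70548.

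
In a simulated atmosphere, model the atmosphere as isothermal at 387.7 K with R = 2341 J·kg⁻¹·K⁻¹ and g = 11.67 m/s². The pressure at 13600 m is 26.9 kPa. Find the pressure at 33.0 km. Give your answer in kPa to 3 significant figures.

P ≈ 21.0 kPa

Scale height: H = RT/g = 2341 × 387.7 / 11.67 = 77773 m.
Between two levels, P₂ = P₁ exp(−Δz/H) with Δz = z₂ − z₁.
Δz = 33000 − 13600 = 19400 m; Δz/H = 19400/77773 = 0.24944.
P₂ = 26.9 × exp(−0.24944) = 26.9 × 0.77924 = 20.962 kPa.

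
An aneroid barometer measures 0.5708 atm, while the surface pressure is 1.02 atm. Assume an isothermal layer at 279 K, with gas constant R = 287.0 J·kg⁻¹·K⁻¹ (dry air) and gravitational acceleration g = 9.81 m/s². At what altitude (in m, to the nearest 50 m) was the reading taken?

z ≈ 4750 m

Scale height: H = RT/g = 287.0 × 279 / 9.81 = 8162.4 m.
Invert the barometric formula: z = H ln(P₀/P).
P₀/P = 1.02/0.5708 = 1.7870; ln(1.7870) = 0.58054.
z = 8162.4 × 0.58054 = 4738.6 m.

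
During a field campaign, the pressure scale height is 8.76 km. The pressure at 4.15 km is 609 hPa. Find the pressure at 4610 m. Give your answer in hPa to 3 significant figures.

Between two levels, P₂ = P₁ exp(−Δz/H) with Δz = z₂ − z₁.
Δz = 4610.0 − 4150.0 = 460.00 m; Δz/H = 460.00/8760.0 = 0.052511.
P₂ = 609 × exp(−0.052511) = 609 × 0.94884 = 577.84 hPa.

P ≈ 578 hPa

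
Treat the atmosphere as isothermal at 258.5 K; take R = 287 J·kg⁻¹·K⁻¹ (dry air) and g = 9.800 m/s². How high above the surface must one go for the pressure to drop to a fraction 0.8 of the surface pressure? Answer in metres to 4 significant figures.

Scale height: H = RT/g = 287 × 258.5 / 9.800 = 7570.4 m.
Set P/P₀ = exp(−z/H) = 0.8, so z = −H ln(0.8).
−ln(0.8) = 0.22314; z = 7570.4 × 0.22314 = 1689.3 m.

z ≈ 1689 m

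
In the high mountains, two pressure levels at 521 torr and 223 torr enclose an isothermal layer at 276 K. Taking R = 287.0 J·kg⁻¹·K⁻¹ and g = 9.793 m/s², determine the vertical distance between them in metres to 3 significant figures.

Hypsometric equation: Δz = (R T̄/g) ln(P₁/P₂).
R T̄/g = 287.0 × 276 / 9.793 = 8088.6 m.
ln(521/223) = ln(2.3363) = 0.84857.
Δz = 8088.6 × 0.84857 = 6863.7 m.

Δz ≈ 6860 m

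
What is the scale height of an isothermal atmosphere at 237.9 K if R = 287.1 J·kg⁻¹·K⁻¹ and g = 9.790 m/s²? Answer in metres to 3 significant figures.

The scale height of an isothermal atmosphere is H = RT/g.
H = 287.1 × 237.9 / 9.790 = 68301/9.790 = 6976.6 m.

H ≈ 6980 m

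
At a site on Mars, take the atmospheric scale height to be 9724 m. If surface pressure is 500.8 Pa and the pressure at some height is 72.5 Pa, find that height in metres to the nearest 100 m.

z ≈ 18800 m

Invert the barometric formula: z = H ln(P₀/P).
P₀/P = 500.8/72.5 = 6.9076; ln(6.9076) = 1.9326.
z = 9724.0 × 1.9326 = 18793 m.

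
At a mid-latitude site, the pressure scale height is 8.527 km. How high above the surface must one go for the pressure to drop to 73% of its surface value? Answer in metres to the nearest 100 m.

z ≈ 2700 m

Set P/P₀ = exp(−z/H) = 0.73, so z = −H ln(0.73).
−ln(0.73) = 0.31471; z = 8527.0 × 0.31471 = 2683.5 m.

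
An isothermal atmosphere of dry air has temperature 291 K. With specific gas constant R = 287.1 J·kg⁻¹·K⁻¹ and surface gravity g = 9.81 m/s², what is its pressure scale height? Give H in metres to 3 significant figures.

H ≈ 8520 m

The scale height of an isothermal atmosphere is H = RT/g.
H = 287.1 × 291 / 9.81 = 83546/9.81 = 8516.4 m.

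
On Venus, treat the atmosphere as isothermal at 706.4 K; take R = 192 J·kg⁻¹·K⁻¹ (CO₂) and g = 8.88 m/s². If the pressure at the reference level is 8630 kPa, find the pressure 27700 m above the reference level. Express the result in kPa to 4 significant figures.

Scale height: H = RT/g = 192 × 706.4 / 8.88 = 15274 m.
Barometric formula: P = P₀ exp(−z/H).
z/H = 27700/15274 = 1.8135; exp(−1.8135) = 0.16308.
P = 8630 × 0.16308 = 1407.4 kPa.

P ≈ 1407 kPa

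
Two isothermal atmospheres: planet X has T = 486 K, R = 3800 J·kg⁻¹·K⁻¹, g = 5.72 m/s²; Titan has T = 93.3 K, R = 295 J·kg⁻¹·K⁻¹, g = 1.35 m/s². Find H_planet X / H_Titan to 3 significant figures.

H = RT/g for each body.
H_planet X = 3800 × 486 / 5.72 = 322870 m.
H_Titan = 295 × 93.3 / 1.35 = 20388 m.
H_planet X/H_Titan = 322870/20388 = 15.836.

H_planet X/H_Titan ≈ 15.8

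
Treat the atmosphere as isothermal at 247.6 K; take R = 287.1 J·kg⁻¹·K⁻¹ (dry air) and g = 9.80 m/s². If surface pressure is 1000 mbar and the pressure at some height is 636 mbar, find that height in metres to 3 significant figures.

Scale height: H = RT/g = 287.1 × 247.6 / 9.80 = 7253.7 m.
Invert the barometric formula: z = H ln(P₀/P).
P₀/P = 1000/636 = 1.5723; ln(1.5723) = 0.45254.
z = 7253.7 × 0.45254 = 3282.6 m.

z ≈ 3280 m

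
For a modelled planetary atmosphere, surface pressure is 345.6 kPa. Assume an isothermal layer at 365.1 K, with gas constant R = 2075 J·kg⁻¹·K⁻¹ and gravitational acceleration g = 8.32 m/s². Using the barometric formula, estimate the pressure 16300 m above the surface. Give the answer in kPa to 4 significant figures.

P ≈ 289.0 kPa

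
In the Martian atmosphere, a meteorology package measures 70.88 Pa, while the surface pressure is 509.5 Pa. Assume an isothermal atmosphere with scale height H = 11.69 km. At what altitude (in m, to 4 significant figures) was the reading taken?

z ≈ 23060 m

Invert the barometric formula: z = H ln(P₀/P).
P₀/P = 509.5/70.88 = 7.1882; ln(7.1882) = 1.9724.
z = 11690 × 1.9724 = 23057 m.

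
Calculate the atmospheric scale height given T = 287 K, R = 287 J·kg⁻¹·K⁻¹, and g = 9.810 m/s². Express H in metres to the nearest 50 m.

The scale height of an isothermal atmosphere is H = RT/g.
H = 287 × 287 / 9.810 = 82369/9.810 = 8396.4 m.

H ≈ 8400 m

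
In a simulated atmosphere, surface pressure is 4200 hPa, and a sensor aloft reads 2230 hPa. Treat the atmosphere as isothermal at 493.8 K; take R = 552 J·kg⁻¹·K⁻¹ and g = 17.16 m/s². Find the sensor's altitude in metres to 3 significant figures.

z ≈ 10100 m

Scale height: H = RT/g = 552 × 493.8 / 17.16 = 15884 m.
Invert the barometric formula: z = H ln(P₀/P).
P₀/P = 4200/2230 = 1.8834; ln(1.8834) = 0.63308.
z = 15884 × 0.63308 = 10056 m.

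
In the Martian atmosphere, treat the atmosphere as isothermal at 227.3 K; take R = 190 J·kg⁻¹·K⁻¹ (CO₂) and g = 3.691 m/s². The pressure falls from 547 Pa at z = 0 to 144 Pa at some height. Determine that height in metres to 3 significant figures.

Scale height: H = RT/g = 190 × 227.3 / 3.691 = 11701 m.
Invert the barometric formula: z = H ln(P₀/P).
P₀/P = 547/144 = 3.7986; ln(3.7986) = 1.3346.
z = 11701 × 1.3346 = 15616 m.

z ≈ 15600 m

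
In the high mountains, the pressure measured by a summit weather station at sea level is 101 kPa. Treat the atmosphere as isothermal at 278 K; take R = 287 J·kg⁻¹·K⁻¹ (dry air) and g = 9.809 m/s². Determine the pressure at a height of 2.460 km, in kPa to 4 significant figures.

Scale height: H = RT/g = 287 × 278 / 9.809 = 8134.0 m.
Barometric formula: P = P₀ exp(−z/H).
z/H = 2460.0/8134.0 = 0.30243; exp(−0.30243) = 0.73902.
P = 101 × 0.73902 = 74.641 kPa.

P ≈ 74.64 kPa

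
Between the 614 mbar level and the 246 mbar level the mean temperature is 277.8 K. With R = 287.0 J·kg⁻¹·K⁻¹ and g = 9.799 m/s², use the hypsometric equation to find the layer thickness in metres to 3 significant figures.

Δz ≈ 7440 m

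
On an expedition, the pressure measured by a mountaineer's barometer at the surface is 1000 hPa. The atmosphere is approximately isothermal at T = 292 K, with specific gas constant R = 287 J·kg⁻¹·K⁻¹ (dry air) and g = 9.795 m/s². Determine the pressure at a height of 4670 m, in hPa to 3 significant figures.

Scale height: H = RT/g = 287 × 292 / 9.795 = 8555.8 m.
Barometric formula: P = P₀ exp(−z/H).
z/H = 4670.0/8555.8 = 0.54583; exp(−0.54583) = 0.57936.
P = 1000 × 0.57936 = 579.36 hPa.

P ≈ 579 hPa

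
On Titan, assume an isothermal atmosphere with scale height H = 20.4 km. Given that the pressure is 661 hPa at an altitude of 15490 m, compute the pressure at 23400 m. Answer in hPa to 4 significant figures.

P ≈ 448.5 hPa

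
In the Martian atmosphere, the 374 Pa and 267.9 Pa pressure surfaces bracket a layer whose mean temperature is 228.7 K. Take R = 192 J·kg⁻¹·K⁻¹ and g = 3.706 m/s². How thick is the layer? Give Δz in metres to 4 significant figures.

Hypsometric equation: Δz = (R T̄/g) ln(P₁/P₂).
R T̄/g = 192 × 228.7 / 3.706 = 11848 m.
ln(374/267.9) = ln(1.3960) = 0.33361.
Δz = 11848 × 0.33361 = 3952.6 m.

Δz ≈ 3953 m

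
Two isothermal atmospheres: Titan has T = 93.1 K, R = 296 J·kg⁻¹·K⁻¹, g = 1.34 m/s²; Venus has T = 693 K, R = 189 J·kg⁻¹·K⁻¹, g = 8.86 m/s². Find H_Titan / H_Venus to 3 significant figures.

H = RT/g for each body.
H_Titan = 296 × 93.1 / 1.34 = 20565 m.
H_Venus = 189 × 693 / 8.86 = 14783 m.
H_Titan/H_Venus = 20565/14783 = 1.3911.

H_Titan/H_Venus ≈ 1.39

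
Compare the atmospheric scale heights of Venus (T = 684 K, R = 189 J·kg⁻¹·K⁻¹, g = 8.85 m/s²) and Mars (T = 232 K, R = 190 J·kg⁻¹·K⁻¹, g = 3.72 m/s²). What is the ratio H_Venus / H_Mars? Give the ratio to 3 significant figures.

H = RT/g for each body.
H_Venus = 189 × 684 / 8.85 = 14607 m.
H_Mars = 190 × 232 / 3.72 = 11849 m.
H_Venus/H_Mars = 14607/11849 = 1.2328.

H_Venus/H_Mars ≈ 1.23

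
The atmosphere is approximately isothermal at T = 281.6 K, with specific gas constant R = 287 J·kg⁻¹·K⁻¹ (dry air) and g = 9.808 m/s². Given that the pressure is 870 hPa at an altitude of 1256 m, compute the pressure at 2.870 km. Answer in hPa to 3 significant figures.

P ≈ 715 hPa

Scale height: H = RT/g = 287 × 281.6 / 9.808 = 8240.1 m.
Between two levels, P₂ = P₁ exp(−Δz/H) with Δz = z₂ − z₁.
Δz = 2870.0 − 1256.0 = 1614.0 m; Δz/H = 1614.0/8240.1 = 0.19587.
P₂ = 870 × exp(−0.19587) = 870 × 0.82212 = 715.24 hPa.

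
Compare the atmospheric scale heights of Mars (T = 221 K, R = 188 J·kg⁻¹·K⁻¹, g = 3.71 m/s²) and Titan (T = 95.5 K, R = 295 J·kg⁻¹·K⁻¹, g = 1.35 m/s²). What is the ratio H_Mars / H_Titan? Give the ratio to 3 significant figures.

H = RT/g for each body.
H_Mars = 188 × 221 / 3.71 = 11199 m.
H_Titan = 295 × 95.5 / 1.35 = 20869 m.
H_Mars/H_Titan = 11199/20869 = 0.53663.

H_Mars/H_Titan ≈ 0.537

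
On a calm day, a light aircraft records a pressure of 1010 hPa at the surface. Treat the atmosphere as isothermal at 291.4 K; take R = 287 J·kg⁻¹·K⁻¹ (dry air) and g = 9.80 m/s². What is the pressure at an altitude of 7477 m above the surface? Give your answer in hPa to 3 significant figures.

Scale height: H = RT/g = 287 × 291.4 / 9.80 = 8533.9 m.
Barometric formula: P = P₀ exp(−z/H).
z/H = 7477.0/8533.9 = 0.87615; exp(−0.87615) = 0.41638.
P = 1010 × 0.41638 = 420.54 hPa.

P ≈ 421 hPa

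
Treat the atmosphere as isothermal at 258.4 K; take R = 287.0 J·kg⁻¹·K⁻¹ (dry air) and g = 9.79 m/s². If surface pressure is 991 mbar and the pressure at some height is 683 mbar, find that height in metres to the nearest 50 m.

Scale height: H = RT/g = 287.0 × 258.4 / 9.79 = 7575.2 m.
Invert the barometric formula: z = H ln(P₀/P).
P₀/P = 991/683 = 1.4510; ln(1.4510) = 0.37225.
z = 7575.2 × 0.37225 = 2819.9 m.

z ≈ 2800 m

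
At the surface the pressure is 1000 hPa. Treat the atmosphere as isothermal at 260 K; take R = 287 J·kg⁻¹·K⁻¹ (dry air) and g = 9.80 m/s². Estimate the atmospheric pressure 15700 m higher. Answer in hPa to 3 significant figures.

Scale height: H = RT/g = 287 × 260 / 9.80 = 7614.3 m.
Barometric formula: P = P₀ exp(−z/H).
z/H = 15700/7614.3 = 2.0619; exp(−2.0619) = 0.12721.
P = 1000 × 0.12721 = 127.21 hPa.

P ≈ 127 hPa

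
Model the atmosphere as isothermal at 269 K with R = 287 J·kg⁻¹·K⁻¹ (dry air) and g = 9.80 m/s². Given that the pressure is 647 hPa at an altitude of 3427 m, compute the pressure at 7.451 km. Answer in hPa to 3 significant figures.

P ≈ 388 hPa

Scale height: H = RT/g = 287 × 269 / 9.80 = 7877.9 m.
Between two levels, P₂ = P₁ exp(−Δz/H) with Δz = z₂ − z₁.
Δz = 7451.0 − 3427.0 = 4024.0 m; Δz/H = 4024.0/7877.9 = 0.51080.
P₂ = 647 × exp(−0.51080) = 647 × 0.60002 = 388.21 hPa.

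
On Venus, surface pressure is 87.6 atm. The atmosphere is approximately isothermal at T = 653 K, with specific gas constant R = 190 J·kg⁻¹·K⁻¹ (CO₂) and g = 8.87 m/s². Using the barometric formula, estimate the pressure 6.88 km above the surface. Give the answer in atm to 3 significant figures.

P ≈ 53.6 atm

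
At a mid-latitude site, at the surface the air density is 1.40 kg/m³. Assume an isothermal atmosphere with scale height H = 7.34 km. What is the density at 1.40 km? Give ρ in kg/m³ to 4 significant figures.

ρ ≈ 1.157 kg/m³

In an isothermal atmosphere, density decays like pressure: ρ = ρ₀ exp(−z/H).
z/H = 1400.0/7340.0 = 0.19074; exp(−0.19074) = 0.82635.
ρ = 1.40 × 0.82635 = 1.1569 kg/m³.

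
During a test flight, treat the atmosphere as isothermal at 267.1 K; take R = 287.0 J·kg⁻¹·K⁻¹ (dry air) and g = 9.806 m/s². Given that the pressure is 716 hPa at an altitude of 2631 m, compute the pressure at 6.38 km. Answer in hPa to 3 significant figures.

Scale height: H = RT/g = 287.0 × 267.1 / 9.806 = 7817.4 m.
Between two levels, P₂ = P₁ exp(−Δz/H) with Δz = z₂ − z₁.
Δz = 6380.0 − 2631.0 = 3749.0 m; Δz/H = 3749.0/7817.4 = 0.47957.
P₂ = 716 × exp(−0.47957) = 716 × 0.61905 = 443.24 hPa.

P ≈ 443 hPa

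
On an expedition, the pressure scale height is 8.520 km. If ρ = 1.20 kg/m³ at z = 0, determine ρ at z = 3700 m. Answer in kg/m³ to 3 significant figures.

In an isothermal atmosphere, density decays like pressure: ρ = ρ₀ exp(−z/H).
z/H = 3700.0/8520.0 = 0.43427; exp(−0.43427) = 0.64774.
ρ = 1.20 × 0.64774 = 0.77729 kg/m³.

ρ ≈ 0.777 kg/m³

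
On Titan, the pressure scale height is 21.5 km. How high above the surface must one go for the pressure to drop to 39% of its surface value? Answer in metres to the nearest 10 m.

Set P/P₀ = exp(−z/H) = 0.39, so z = −H ln(0.39).
−ln(0.39) = 0.94161; z = 21500 × 0.94161 = 20245 m.

z ≈ 20240 m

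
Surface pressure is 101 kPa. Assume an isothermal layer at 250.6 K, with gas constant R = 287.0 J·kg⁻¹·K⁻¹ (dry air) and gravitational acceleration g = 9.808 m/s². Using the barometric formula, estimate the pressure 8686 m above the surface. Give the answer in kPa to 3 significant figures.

P ≈ 30.9 kPa

Scale height: H = RT/g = 287.0 × 250.6 / 9.808 = 7333.0 m.
Barometric formula: P = P₀ exp(−z/H).
z/H = 8686.0/7333.0 = 1.1845; exp(−1.1845) = 0.30590.
P = 101 × 0.30590 = 30.896 kPa.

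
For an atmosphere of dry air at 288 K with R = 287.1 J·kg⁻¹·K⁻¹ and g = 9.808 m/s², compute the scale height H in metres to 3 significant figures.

H ≈ 8430 m

The scale height of an isothermal atmosphere is H = RT/g.
H = 287.1 × 288 / 9.808 = 82685/9.808 = 8430.4 m.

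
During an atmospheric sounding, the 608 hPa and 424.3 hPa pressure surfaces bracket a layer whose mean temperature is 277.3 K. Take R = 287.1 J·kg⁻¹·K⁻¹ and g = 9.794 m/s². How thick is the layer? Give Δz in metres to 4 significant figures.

Δz ≈ 2924 m

Hypsometric equation: Δz = (R T̄/g) ln(P₁/P₂).
R T̄/g = 287.1 × 277.3 / 9.794 = 8128.7 m.
ln(608/424.3) = ln(1.4329) = 0.35970.
Δz = 8128.7 × 0.35970 = 2923.9 m.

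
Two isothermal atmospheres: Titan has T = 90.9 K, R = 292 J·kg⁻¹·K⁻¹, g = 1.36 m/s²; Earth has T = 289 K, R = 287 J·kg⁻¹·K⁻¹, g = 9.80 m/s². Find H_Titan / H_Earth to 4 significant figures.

H_Titan/H_Earth ≈ 2.306

H = RT/g for each body.
H_Titan = 292 × 90.9 / 1.36 = 19517 m.
H_Earth = 287 × 289 / 9.80 = 8463.6 m.
H_Titan/H_Earth = 19517/8463.6 = 2.3060.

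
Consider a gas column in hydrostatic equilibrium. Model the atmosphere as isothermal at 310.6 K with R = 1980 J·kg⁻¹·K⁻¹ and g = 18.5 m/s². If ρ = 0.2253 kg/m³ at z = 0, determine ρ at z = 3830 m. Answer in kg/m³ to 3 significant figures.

ρ ≈ 0.201 kg/m³

Scale height: H = RT/g = 1980 × 310.6 / 18.5 = 33243 m.
In an isothermal atmosphere, density decays like pressure: ρ = ρ₀ exp(−z/H).
z/H = 3830.0/33243 = 0.11521; exp(−0.11521) = 0.89118.
ρ = 0.2253 × 0.89118 = 0.20078 kg/m³.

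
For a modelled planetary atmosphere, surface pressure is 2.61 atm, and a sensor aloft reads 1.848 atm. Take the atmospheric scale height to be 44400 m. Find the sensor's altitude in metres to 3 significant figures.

z ≈ 15300 m

Invert the barometric formula: z = H ln(P₀/P).
P₀/P = 2.61/1.848 = 1.4123; ln(1.4123) = 0.34522.
z = 44400 × 0.34522 = 15328 m.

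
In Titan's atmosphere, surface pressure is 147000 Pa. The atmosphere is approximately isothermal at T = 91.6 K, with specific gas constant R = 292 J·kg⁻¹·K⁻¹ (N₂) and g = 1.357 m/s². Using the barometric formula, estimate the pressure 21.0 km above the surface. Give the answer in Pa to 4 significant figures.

Scale height: H = RT/g = 292 × 91.6 / 1.357 = 19711 m.
Barometric formula: P = P₀ exp(−z/H).
z/H = 21000/19711 = 1.0654; exp(−1.0654) = 0.34459.
P = 147000 × 0.34459 = 50655 Pa.

P ≈ 50650 Pa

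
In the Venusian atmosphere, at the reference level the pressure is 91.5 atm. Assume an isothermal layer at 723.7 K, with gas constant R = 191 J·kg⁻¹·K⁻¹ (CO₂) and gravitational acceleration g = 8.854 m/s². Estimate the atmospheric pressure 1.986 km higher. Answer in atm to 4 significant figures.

Scale height: H = RT/g = 191 × 723.7 / 8.854 = 15612 m.
Barometric formula: P = P₀ exp(−z/H).
z/H = 1986.0/15612 = 0.12721; exp(−0.12721) = 0.88055.
P = 91.5 × 0.88055 = 80.570 atm.

P ≈ 80.57 atm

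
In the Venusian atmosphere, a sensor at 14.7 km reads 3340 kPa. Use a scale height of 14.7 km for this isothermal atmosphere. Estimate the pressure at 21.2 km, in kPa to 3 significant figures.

P ≈ 2150 kPa

Between two levels, P₂ = P₁ exp(−Δz/H) with Δz = z₂ − z₁.
Δz = 21200 − 14700 = 6500.0 m; Δz/H = 6500.0/14700 = 0.44218.
P₂ = 3340 × exp(−0.44218) = 3340 × 0.64263 = 2146.4 kPa.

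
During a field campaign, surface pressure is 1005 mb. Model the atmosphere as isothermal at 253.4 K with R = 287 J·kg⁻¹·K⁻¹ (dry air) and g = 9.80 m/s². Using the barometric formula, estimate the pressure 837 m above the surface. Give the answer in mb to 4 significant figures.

Scale height: H = RT/g = 287 × 253.4 / 9.80 = 7421.0 m.
Barometric formula: P = P₀ exp(−z/H).
z/H = 837.00/7421.0 = 0.11279; exp(−0.11279) = 0.89334.
P = 1005 × 0.89334 = 897.81 mb.

P ≈ 897.8 mb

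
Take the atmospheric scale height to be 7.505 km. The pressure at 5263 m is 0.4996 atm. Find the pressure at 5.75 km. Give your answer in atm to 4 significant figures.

Between two levels, P₂ = P₁ exp(−Δz/H) with Δz = z₂ − z₁.
Δz = 5750.0 − 5263.0 = 487.00 m; Δz/H = 487.00/7505.0 = 0.064890.
P₂ = 0.4996 × exp(−0.064890) = 0.4996 × 0.93717 = 0.46821 atm.

P ≈ 0.4682 atm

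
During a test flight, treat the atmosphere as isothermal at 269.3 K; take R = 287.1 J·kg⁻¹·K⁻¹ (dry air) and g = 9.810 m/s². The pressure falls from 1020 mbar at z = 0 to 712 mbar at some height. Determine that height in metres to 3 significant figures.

Scale height: H = RT/g = 287.1 × 269.3 / 9.810 = 7881.3 m.
Invert the barometric formula: z = H ln(P₀/P).
P₀/P = 1020/712 = 1.4326; ln(1.4326) = 0.35949.
z = 7881.3 × 0.35949 = 2833.2 m.

z ≈ 2830 m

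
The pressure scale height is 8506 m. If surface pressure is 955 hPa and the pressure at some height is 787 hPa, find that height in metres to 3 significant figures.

z ≈ 1650 m

Invert the barometric formula: z = H ln(P₀/P).
P₀/P = 955/787 = 1.2135; ln(1.2135) = 0.19351.
z = 8506.0 × 0.19351 = 1646.0 m.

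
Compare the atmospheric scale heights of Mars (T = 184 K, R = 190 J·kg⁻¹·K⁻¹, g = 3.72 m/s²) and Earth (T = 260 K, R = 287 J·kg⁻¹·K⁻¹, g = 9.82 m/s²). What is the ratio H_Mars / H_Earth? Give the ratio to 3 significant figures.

H = RT/g for each body.
H_Mars = 190 × 184 / 3.72 = 9397.8 m.
H_Earth = 287 × 260 / 9.82 = 7598.8 m.
H_Mars/H_Earth = 9397.8/7598.8 = 1.2367.

H_Mars/H_Earth ≈ 1.24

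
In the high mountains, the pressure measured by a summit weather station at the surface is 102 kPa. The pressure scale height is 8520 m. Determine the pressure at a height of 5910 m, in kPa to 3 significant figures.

Barometric formula: P = P₀ exp(−z/H).
z/H = 5910.0/8520.0 = 0.69366; exp(−0.69366) = 0.49974.
P = 102 × 0.49974 = 50.973 kPa.

P ≈ 51.0 kPa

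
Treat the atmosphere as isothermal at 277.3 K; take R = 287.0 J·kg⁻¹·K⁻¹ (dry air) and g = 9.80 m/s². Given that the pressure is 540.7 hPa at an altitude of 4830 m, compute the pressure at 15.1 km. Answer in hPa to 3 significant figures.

Scale height: H = RT/g = 287.0 × 277.3 / 9.80 = 8120.9 m.
Between two levels, P₂ = P₁ exp(−Δz/H) with Δz = z₂ − z₁.
Δz = 15100 − 4830.0 = 10270 m; Δz/H = 10270/8120.9 = 1.2646.
P₂ = 540.7 × exp(−1.2646) = 540.7 × 0.28235 = 152.67 hPa.

P ≈ 153 hPa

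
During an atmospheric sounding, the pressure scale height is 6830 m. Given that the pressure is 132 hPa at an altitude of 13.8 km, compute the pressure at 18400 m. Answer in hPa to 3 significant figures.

P ≈ 67.3 hPa

Between two levels, P₂ = P₁ exp(−Δz/H) with Δz = z₂ − z₁.
Δz = 18400 − 13800 = 4600.0 m; Δz/H = 4600.0/6830.0 = 0.67350.
P₂ = 132 × exp(−0.67350) = 132 × 0.50992 = 67.309 hPa.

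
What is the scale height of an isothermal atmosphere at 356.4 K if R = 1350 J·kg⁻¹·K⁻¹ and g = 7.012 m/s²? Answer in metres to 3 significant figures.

The scale height of an isothermal atmosphere is H = RT/g.
H = 1350 × 356.4 / 7.012 = 481140/7.012 = 68617 m.

H ≈ 68600 m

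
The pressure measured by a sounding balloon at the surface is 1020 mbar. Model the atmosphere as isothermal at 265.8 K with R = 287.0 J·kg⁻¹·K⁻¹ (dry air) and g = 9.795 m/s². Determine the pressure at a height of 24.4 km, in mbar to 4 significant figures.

Scale height: H = RT/g = 287.0 × 265.8 / 9.795 = 7788.1 m.
Barometric formula: P = P₀ exp(−z/H).
z/H = 24400/7788.1 = 3.1330; exp(−3.1330) = 0.043587.
P = 1020 × 0.043587 = 44.459 mbar.

P ≈ 44.46 mbar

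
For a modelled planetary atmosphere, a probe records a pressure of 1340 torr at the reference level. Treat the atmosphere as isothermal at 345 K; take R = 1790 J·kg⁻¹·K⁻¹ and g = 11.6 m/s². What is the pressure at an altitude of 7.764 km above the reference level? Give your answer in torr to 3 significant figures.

P ≈ 1160 torr

Scale height: H = RT/g = 1790 × 345 / 11.6 = 53237 m.
Barometric formula: P = P₀ exp(−z/H).
z/H = 7764.0/53237 = 0.14584; exp(−0.14584) = 0.86430.
P = 1340 × 0.86430 = 1158.2 torr.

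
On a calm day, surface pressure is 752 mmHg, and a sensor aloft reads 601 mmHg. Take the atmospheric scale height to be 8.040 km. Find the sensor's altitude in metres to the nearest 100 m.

z ≈ 1800 m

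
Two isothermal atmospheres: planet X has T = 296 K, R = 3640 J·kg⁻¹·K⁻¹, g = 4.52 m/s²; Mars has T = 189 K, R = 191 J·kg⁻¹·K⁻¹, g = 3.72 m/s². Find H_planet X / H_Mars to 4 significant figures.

H = RT/g for each body.
H_planet X = 3640 × 296 / 4.52 = 238370 m.
H_Mars = 191 × 189 / 3.72 = 9704.0 m.
H_planet X/H_Mars = 238370/9704.0 = 24.564.

H_planet X/H_Mars ≈ 24.56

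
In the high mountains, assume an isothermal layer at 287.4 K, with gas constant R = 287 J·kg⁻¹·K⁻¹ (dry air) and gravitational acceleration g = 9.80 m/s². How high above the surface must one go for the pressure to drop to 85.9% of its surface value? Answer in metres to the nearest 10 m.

Scale height: H = RT/g = 287 × 287.4 / 9.80 = 8416.7 m.
Set P/P₀ = exp(−z/H) = 0.859, so z = −H ln(0.859).
−ln(0.859) = 0.15199; z = 8416.7 × 0.15199 = 1279.3 m.

z ≈ 1280 m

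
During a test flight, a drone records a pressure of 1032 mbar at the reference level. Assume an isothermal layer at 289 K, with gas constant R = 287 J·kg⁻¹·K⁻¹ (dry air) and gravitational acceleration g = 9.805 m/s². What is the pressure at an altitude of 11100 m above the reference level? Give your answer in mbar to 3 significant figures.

P ≈ 278 mbar

Scale height: H = RT/g = 287 × 289 / 9.805 = 8459.3 m.
Barometric formula: P = P₀ exp(−z/H).
z/H = 11100/8459.3 = 1.3122; exp(−1.3122) = 0.26923.
P = 1032 × 0.26923 = 277.85 mbar.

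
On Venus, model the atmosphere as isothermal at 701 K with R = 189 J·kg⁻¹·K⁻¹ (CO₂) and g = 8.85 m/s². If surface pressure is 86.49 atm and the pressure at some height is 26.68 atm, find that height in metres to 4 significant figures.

z ≈ 17610 m

Scale height: H = RT/g = 189 × 701 / 8.85 = 14971 m.
Invert the barometric formula: z = H ln(P₀/P).
P₀/P = 86.49/26.68 = 3.2418; ln(3.2418) = 1.1761.
z = 14971 × 1.1761 = 17607 m.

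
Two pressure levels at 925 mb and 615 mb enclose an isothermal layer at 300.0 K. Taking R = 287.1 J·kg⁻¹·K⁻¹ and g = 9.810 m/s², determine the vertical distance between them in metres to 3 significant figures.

Δz ≈ 3580 m

Hypsometric equation: Δz = (R T̄/g) ln(P₁/P₂).
R T̄/g = 287.1 × 300.0 / 9.810 = 8779.8 m.
ln(925/615) = ln(1.5041) = 0.40819.
Δz = 8779.8 × 0.40819 = 3583.8 m.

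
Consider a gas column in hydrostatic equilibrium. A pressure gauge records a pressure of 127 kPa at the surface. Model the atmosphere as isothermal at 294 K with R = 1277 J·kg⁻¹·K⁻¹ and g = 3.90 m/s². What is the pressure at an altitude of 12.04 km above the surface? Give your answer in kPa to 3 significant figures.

P ≈ 112 kPa

Scale height: H = RT/g = 1277 × 294 / 3.90 = 96266 m.
Barometric formula: P = P₀ exp(−z/H).
z/H = 12040/96266 = 0.12507; exp(−0.12507) = 0.88244.
P = 127 × 0.88244 = 112.07 kPa.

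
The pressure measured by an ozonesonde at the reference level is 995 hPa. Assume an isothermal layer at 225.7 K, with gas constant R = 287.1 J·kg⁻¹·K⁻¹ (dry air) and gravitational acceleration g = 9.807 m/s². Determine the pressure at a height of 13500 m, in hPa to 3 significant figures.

Scale height: H = RT/g = 287.1 × 225.7 / 9.807 = 6607.4 m.
Barometric formula: P = P₀ exp(−z/H).
z/H = 13500/6607.4 = 2.0432; exp(−2.0432) = 0.12961.
P = 995 × 0.12961 = 128.96 hPa.

P ≈ 129 hPa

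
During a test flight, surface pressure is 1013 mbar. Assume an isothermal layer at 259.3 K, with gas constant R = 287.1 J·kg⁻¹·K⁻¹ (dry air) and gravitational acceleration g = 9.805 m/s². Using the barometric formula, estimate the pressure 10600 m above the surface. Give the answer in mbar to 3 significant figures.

Scale height: H = RT/g = 287.1 × 259.3 / 9.805 = 7592.6 m.
Barometric formula: P = P₀ exp(−z/H).
z/H = 10600/7592.6 = 1.3961; exp(−1.3961) = 0.24756.
P = 1013 × 0.24756 = 250.78 mbar.

P ≈ 251 mbar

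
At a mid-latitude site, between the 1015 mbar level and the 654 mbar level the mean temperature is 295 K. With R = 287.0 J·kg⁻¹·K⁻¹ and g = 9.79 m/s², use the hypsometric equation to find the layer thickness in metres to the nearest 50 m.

Δz ≈ 3800 m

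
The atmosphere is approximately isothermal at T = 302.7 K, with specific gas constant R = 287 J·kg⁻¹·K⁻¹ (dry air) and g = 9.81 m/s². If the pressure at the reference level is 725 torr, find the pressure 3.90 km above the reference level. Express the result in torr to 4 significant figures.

P ≈ 466.7 torr

Scale height: H = RT/g = 287 × 302.7 / 9.81 = 8855.7 m.
Barometric formula: P = P₀ exp(−z/H).
z/H = 3900.0/8855.7 = 0.44039; exp(−0.44039) = 0.64379.
P = 725 × 0.64379 = 466.75 torr.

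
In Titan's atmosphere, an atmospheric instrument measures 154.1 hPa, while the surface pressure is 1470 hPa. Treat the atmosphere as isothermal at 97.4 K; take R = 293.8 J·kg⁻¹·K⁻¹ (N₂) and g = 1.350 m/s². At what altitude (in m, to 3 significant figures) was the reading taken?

z ≈ 47800 m

Scale height: H = RT/g = 293.8 × 97.4 / 1.350 = 21197 m.
Invert the barometric formula: z = H ln(P₀/P).
P₀/P = 1470/154.1 = 9.5393; ln(9.5393) = 2.2554.
z = 21197 × 2.2554 = 47808 m.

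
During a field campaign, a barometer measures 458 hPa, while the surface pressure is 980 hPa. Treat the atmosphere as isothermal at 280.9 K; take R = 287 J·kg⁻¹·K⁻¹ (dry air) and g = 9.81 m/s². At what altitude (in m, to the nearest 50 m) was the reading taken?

Scale height: H = RT/g = 287 × 280.9 / 9.81 = 8218.0 m.
Invert the barometric formula: z = H ln(P₀/P).
P₀/P = 980/458 = 2.1397; ln(2.1397) = 0.76067.
z = 8218.0 × 0.76067 = 6251.2 m.

z ≈ 6250 m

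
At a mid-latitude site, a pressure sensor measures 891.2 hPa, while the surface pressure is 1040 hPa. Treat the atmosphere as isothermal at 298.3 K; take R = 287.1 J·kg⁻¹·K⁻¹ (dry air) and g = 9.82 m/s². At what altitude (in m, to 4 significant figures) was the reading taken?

z ≈ 1347 m

Scale height: H = RT/g = 287.1 × 298.3 / 9.82 = 8721.2 m.
Invert the barometric formula: z = H ln(P₀/P).
P₀/P = 1040/891.2 = 1.1670; ln(1.1670) = 0.15444.
z = 8721.2 × 0.15444 = 1346.9 m.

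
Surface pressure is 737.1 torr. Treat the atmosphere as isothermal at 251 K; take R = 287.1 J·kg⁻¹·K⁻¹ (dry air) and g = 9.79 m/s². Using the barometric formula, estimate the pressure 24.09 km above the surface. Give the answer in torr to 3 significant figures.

P ≈ 27.9 torr

Scale height: H = RT/g = 287.1 × 251 / 9.79 = 7360.8 m.
Barometric formula: P = P₀ exp(−z/H).
z/H = 24090/7360.8 = 3.2727; exp(−3.2727) = 0.037904.
P = 737.1 × 0.037904 = 27.939 torr.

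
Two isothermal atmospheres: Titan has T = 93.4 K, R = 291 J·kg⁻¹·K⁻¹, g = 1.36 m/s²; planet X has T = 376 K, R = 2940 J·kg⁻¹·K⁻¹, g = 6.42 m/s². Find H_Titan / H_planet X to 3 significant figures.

H_Titan/H_planet X ≈ 0.116

H = RT/g for each body.
H_Titan = 291 × 93.4 / 1.36 = 19985 m.
H_planet X = 2940 × 376 / 6.42 = 172190 m.
H_Titan/H_planet X = 19985/172190 = 0.11606.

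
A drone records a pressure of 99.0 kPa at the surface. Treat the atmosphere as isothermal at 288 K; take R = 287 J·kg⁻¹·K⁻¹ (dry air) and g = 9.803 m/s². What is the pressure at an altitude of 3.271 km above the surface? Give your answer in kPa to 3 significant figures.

Scale height: H = RT/g = 287 × 288 / 9.803 = 8431.7 m.
Barometric formula: P = P₀ exp(−z/H).
z/H = 3271.0/8431.7 = 0.38794; exp(−0.38794) = 0.67845.
P = 99.0 × 0.67845 = 67.167 kPa.

P ≈ 67.2 kPa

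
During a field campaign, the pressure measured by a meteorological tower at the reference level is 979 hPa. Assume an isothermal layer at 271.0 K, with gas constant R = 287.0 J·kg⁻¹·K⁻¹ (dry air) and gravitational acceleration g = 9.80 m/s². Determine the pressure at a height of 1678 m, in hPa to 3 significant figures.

P ≈ 792 hPa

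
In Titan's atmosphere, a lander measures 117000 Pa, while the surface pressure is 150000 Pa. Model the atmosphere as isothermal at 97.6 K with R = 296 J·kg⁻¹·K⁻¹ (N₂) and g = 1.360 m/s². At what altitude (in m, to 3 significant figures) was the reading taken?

z ≈ 5280 m

Scale height: H = RT/g = 296 × 97.6 / 1.360 = 21242 m.
Invert the barometric formula: z = H ln(P₀/P).
P₀/P = 150000/117000 = 1.2821; ln(1.2821) = 0.24850.
z = 21242 × 0.24850 = 5278.6 m.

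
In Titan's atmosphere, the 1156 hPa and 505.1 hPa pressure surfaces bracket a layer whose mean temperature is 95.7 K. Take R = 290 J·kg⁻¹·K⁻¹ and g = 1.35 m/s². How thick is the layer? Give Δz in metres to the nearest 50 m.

Hypsometric equation: Δz = (R T̄/g) ln(P₁/P₂).
R T̄/g = 290 × 95.7 / 1.35 = 20558 m.
ln(1156/505.1) = ln(2.2887) = 0.82798.
Δz = 20558 × 0.82798 = 17022 m.

Δz ≈ 17000 m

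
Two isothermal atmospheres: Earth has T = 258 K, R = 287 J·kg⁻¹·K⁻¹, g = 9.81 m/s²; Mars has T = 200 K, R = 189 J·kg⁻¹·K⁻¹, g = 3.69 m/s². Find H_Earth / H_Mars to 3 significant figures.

H_Earth/H_Mars ≈ 0.737

H = RT/g for each body.
H_Earth = 287 × 258 / 9.81 = 7548.0 m.
H_Mars = 189 × 200 / 3.69 = 10244 m.
H_Earth/H_Mars = 7548.0/10244 = 0.73682.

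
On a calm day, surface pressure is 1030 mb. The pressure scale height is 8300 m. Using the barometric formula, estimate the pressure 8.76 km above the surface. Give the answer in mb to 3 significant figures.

P ≈ 358 mb

Barometric formula: P = P₀ exp(−z/H).
z/H = 8760.0/8300.0 = 1.0554; exp(−1.0554) = 0.34805.
P = 1030 × 0.34805 = 358.49 mb.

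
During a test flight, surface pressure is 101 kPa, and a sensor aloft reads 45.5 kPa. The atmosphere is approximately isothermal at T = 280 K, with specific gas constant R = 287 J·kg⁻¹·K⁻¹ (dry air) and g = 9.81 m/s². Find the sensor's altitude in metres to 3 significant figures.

Scale height: H = RT/g = 287 × 280 / 9.81 = 8191.6 m.
Invert the barometric formula: z = H ln(P₀/P).
P₀/P = 101/45.5 = 2.2198; ln(2.2198) = 0.79742.
z = 8191.6 × 0.79742 = 6532.1 m.

z ≈ 6530 m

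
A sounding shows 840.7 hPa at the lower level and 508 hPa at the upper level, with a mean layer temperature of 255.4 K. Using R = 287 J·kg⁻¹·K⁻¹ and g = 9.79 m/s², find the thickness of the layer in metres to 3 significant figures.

Hypsometric equation: Δz = (R T̄/g) ln(P₁/P₂).
R T̄/g = 287 × 255.4 / 9.79 = 7487.2 m.
ln(840.7/508) = ln(1.6549) = 0.50374.
Δz = 7487.2 × 0.50374 = 3771.6 m.

Δz ≈ 3770 m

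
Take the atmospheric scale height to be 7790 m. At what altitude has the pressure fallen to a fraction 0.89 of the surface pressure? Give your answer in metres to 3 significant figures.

Set P/P₀ = exp(−z/H) = 0.89, so z = −H ln(0.89).
−ln(0.89) = 0.11653; z = 7790.0 × 0.11653 = 907.77 m.

z ≈ 908 m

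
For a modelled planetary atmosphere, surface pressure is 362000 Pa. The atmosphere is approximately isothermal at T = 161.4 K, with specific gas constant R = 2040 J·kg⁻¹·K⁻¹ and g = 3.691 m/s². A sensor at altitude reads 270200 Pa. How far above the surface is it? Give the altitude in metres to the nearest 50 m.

z ≈ 26100 m

Scale height: H = RT/g = 2040 × 161.4 / 3.691 = 89205 m.
Invert the barometric formula: z = H ln(P₀/P).
P₀/P = 362000/270200 = 1.3397; ln(1.3397) = 0.29245.
z = 89205 × 0.29245 = 26088 m.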